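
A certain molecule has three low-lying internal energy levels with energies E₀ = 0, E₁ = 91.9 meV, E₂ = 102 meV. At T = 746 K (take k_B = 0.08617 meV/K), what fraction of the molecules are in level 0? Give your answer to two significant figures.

k_BT = 0.08617 × 746 K = 64.28 meV.
Eᵢ/kT = 0, 1.430, 1.587.
Z = Σ e^(−Eᵢ/kT) = e^(−0) + e^(−1.430) + e^(−1.587) = 1.000 + 0.2393 + 0.2045 = 1.444.
P₀ = e^(−E₀/kT) / Z = 1.000/1.444 = 0.69.

0.69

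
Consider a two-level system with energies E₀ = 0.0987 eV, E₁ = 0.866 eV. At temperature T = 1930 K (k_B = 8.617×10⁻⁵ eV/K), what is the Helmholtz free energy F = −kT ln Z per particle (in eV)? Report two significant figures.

0.097 eV

k_BT = 8.617×10⁻⁵ × 1930 K = 0.1663 eV.
Eᵢ/kT = 0.5935, 5.207.
Z = Σ e^(−Eᵢ/kT) = e^(−0.5935) + e^(−5.207) = 0.5524 + 0.005478 = 0.5579.
F = −kT ln Z = −0.1663 × ln(0.5579) = −0.1663 × -0.5836 = 0.097 eV.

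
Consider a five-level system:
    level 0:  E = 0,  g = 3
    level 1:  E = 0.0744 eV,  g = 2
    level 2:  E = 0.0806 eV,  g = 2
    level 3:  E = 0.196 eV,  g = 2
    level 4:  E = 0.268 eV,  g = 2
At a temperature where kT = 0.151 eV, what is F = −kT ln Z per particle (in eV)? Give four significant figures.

Eᵢ/kT = 0, 0.492715, 0.533775, 1.29801, 1.77483.
Z = Σ gᵢe^(−Eᵢ/kT) = 3·e^(−0) + 2·e^(−0.492715) + 2·e^(−0.533775) + 2·e^(−1.29801) + 2·e^(−1.77483) = 3.00000 + 1.22193 + 1.17277 + 0.546149 + 0.339025 = 6.27987.
F = −kT ln Z = −0.151 × ln(6.27987) = −0.151 × 1.83735 = -0.2774 eV.

-0.2774 eV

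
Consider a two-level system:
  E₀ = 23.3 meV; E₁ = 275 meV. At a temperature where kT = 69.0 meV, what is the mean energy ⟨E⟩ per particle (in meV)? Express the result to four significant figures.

29.69 meV

Eᵢ/kT = 0.337681, 3.98551.
Z = Σ e^(−Eᵢ/kT) = e^(−0.337681) + e^(−3.98551) = 0.713423 + 0.0185830 = 0.732006.
⟨E⟩ = Σ Eᵢ e^(−Eᵢ/kT) / Z = (23.3·0.713423 + 275·0.0185830) / 0.732006 = 29.69 meV.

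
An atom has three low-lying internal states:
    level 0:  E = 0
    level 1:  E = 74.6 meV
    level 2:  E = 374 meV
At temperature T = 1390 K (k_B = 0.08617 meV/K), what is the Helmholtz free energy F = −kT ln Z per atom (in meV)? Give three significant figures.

k_BT = 0.08617 × 1390 K = 119.78 meV.
Eᵢ/kT = 0, 0.62281, 3.1224.
Z = Σ e^(−Eᵢ/kT) = e^(−0) + e^(−0.62281) + e^(−3.1224) = 1.0000 + 0.53643 + 0.044051 = 1.5805.
F = −kT ln Z = −119.78 × ln(1.5805) = −119.78 × 0.45774 = -54.8 meV.

-54.8 meV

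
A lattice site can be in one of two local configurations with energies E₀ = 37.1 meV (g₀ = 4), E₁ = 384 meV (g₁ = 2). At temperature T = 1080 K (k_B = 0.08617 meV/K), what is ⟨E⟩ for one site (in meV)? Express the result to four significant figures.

k_BT = 0.08617 × 1080 K = 93.0636 meV.
Eᵢ/kT = 0.398652, 4.12621.
Z = Σ gᵢe^(−Eᵢ/kT) = 4·e^(−0.398652) + 2·e^(−4.12621) = 2.68490 + 0.0322879 = 2.71719.
⟨E⟩ = Σ Eᵢ gᵢe^(−Eᵢ/kT) / Z = (37.1·2.68490 + 384·0.0322879) / 2.71719 = 41.22 meV.

41.22 meV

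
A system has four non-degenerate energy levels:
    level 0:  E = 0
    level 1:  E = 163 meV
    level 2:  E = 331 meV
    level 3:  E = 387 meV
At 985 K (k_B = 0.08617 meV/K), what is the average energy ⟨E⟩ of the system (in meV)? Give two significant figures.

k_BT = 0.08617 × 985 K = 84.88 meV.
Eᵢ/kT = 0, 1.920, 3.900, 4.559.
Z = Σ e^(−Eᵢ/kT) = e^(−0) + e^(−1.920) + e^(−3.900) + e^(−4.559) = 1.000 + 0.1466 + 0.02024 + 0.01047 = 1.177.
⟨E⟩ = Σ Eᵢ e^(−Eᵢ/kT) / Z = (0·1.000 + 163·0.1466 + 331·0.02024 + 387·0.01047) / 1.177 = 29 meV.

29 meV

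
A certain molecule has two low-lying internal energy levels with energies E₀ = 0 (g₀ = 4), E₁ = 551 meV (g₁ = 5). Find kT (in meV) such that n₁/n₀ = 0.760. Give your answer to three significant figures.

1110 meV

n₁/n₀ = (g₁/g₀) exp[−(E₁−E₀)/kT] = 0.760.
⇒ (E₁−E₀)/kT = ln((5/4)/0.760) = ln(1.6447) = 0.49756.
kT = 551 meV / 0.49756 = 1110 meV.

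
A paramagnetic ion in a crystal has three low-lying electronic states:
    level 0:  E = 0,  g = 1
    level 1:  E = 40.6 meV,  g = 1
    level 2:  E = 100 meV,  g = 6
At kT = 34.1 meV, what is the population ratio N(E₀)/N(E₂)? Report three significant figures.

3.13

n₀/n₂ = (g₀/g₂) exp[−(E₀−E₂)/kT] = (1/6) × exp(−(-100 meV)/(34.1 meV)) = (1/6) × exp(2.9326) = 3.13.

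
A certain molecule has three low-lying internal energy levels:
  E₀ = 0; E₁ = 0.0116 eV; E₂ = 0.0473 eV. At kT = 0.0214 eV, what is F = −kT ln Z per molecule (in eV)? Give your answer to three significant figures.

-0.0112 eV

Eᵢ/kT = 0, 0.54206, 2.2103.
Z = Σ e^(−Eᵢ/kT) = e^(−0) + e^(−0.54206) + e^(−2.2103) = 1.0000 + 0.58155 + 0.10967 = 1.6912.
F = −kT ln Z = −0.0214 × ln(1.6912) = −0.0214 × 0.52544 = -0.0112 eV.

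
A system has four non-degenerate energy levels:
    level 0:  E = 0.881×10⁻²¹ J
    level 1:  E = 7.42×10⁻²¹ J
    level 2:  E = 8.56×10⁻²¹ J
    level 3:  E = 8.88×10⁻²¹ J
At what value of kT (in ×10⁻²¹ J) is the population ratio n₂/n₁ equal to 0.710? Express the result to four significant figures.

n₂/n₁ = exp[−(E₂−E₁)/kT] = 0.710.
⇒ (E₂−E₁)/kT = ln(1/0.710) = ln(1.40845) = 0.342490.
kT = 1.14 ×10⁻²¹ J / 0.342490 = 3.329 ×10⁻²¹ J.

3.329 ×10⁻²¹ J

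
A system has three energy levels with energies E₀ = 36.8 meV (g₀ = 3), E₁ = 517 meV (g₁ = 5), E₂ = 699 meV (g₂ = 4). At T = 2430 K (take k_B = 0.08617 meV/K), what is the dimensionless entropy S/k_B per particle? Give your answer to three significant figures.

k_BT = 0.08617 × 2430 K = 209.39 meV.
Eᵢ/kT = 0.17575, 2.4691, 3.3383.
Z = Σ gᵢe^(−Eᵢ/kT) = 3·e^(−0.17575) + 5·e^(−2.4691) + 4·e^(−3.3383) = 2.5165 + 0.42331 + 0.14199 = 3.0818.
⟨E⟩ = Σ EᵢPᵢ = 133.27 meV.
S/k_B = ln Z + ⟨E⟩/kT = ln(3.0818) + 133.27/209.39 = 1.1255 + 0.63647 = 1.76.

1.76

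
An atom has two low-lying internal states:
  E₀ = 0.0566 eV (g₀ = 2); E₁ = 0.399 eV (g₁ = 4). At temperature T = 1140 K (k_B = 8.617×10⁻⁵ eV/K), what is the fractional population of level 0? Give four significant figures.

k_BT = 8.617×10⁻⁵ × 1140 K = 0.0982338 eV.
Eᵢ/kT = 0.576176, 4.06174.
Z = Σ gᵢe^(−Eᵢ/kT) = 2·e^(−0.576176) + 4·e^(−4.06174) = 1.12409 + 0.0688761 = 1.19297.
P₀ = g₀ e^(−E₀/kT) / Z = 1.12409/1.19297 = 0.9423.

0.9423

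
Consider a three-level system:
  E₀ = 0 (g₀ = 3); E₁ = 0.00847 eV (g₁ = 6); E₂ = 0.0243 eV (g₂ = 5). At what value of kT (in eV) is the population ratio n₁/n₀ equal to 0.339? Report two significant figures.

0.0048 eV

n₁/n₀ = (g₁/g₀) exp[−(E₁−E₀)/kT] = 0.339.
⇒ (E₁−E₀)/kT = ln((6/3)/0.339) = ln(5.900) = 1.775.
kT = 0.00847 eV / 1.775 = 0.0048 eV.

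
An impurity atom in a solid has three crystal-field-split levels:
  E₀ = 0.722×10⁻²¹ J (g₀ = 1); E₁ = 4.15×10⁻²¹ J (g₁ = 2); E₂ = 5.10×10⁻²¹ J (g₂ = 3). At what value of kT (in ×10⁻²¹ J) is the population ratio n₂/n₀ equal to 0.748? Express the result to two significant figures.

n₂/n₀ = (g₂/g₀) exp[−(E₂−E₀)/kT] = 0.748.
⇒ (E₂−E₀)/kT = ln((3/1)/0.748) = ln(4.011) = 1.389.
kT = 4.378 ×10⁻²¹ J / 1.389 = 3.2 ×10⁻²¹ J.

3.2 ×10⁻²¹ J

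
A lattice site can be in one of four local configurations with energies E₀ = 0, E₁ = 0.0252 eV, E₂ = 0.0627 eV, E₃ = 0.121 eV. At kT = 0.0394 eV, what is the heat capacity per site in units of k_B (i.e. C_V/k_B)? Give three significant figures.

0.453

Eᵢ/kT = 0, 0.63959, 1.5914, 3.0711.
Z = Σ e^(−Eᵢ/kT) = e^(−0) + e^(−0.63959) + e^(−1.5914) + e^(−3.0711) = 1.0000 + 0.52751 + 0.20364 + 0.046370 = 1.7775.
⟨E⟩ = 0.017818 eV, ⟨E²⟩ = 0.0010208 eV².
C_V/k_B = (⟨E²⟩ − ⟨E⟩²)/(kT)² = (0.0010208 − 0.00031748)/0.0015524 = 0.453.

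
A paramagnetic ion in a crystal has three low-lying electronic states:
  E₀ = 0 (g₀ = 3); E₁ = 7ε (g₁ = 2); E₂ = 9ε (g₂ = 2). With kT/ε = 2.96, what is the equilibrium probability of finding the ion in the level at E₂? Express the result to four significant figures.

0.02912

Eᵢ/kT = 0, 2.36486, 3.04054.
Z = Σ gᵢe^(−Eᵢ/kT) = 3·e^(−0) + 2·e^(−2.36486) + 2·e^(−3.04054) = 3.00000 + 0.187925 + 0.0956181 = 3.28354.
P₂ = g₂ e^(−E₂/kT) / Z = 0.0956181/3.28354 = 0.02912.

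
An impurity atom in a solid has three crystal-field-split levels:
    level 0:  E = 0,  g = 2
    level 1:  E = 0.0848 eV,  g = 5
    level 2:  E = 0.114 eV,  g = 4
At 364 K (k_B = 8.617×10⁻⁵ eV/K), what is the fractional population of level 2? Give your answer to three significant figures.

k_BT = 8.617×10⁻⁵ × 364 K = 0.031366 eV.
Eᵢ/kT = 0, 2.7036, 3.6345.
Z = Σ gᵢe^(−Eᵢ/kT) = 2·e^(−0) + 5·e^(−2.7036) + 4·e^(−3.6345) = 2.0000 + 0.33482 + 0.10559 = 2.4404.
P₂ = g₂ e^(−E₂/kT) / Z = 0.10559/2.4404 = 0.0433.

0.0433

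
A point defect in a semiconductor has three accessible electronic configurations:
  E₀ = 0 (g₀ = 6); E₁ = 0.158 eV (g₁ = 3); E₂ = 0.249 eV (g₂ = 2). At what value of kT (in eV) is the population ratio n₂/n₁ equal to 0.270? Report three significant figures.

0.101 eV

n₂/n₁ = (g₂/g₁) exp[−(E₂−E₁)/kT] = 0.270.
⇒ (E₂−E₁)/kT = ln((2/3)/0.270) = ln(2.4691) = 0.90385.
kT = 0.091 eV / 0.90385 = 0.101 eV.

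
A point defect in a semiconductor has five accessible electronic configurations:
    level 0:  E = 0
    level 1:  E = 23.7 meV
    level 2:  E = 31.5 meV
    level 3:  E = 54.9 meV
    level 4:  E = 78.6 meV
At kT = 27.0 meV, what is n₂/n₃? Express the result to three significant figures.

n₂/n₃ = exp[−(E₂−E₃)/kT] = exp(−(-23.4 meV)/(27.0 meV)) = exp(0.86667) = 2.38.

2.38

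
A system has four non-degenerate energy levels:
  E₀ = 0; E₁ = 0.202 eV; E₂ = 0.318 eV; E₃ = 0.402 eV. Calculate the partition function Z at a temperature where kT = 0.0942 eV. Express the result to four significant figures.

Eᵢ/kT = 0, 2.14437, 3.37580, 4.26752.
Z = Σ e^(−Eᵢ/kT) = e^(−0) + e^(−2.14437) + e^(−3.37580) + e^(−4.26752) = 1.00000 + 0.117142 + 0.0341908 + 0.0140165 = 1.16535.

Z = 1.165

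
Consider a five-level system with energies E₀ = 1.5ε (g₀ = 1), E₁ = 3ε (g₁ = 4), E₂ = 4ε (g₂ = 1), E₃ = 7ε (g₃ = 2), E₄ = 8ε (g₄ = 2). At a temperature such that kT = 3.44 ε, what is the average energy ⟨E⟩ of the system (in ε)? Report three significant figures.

3.44 ε

Eᵢ/kT = 0.43605, 0.87209, 1.1628, 2.0349, 2.3256.
Z = Σ gᵢe^(−Eᵢ/kT) = 1·e^(−0.43605) + 4·e^(−0.87209) + 1·e^(−1.1628) + 2·e^(−2.0349) + 2·e^(−2.3256) = 0.64659 + 1.6723 + 0.31261 + 0.26139 + 0.19545 = 3.0883.
⟨E⟩ = Σ Eᵢ gᵢe^(−Eᵢ/kT) / Z = (1.5·0.64659 + 3·1.6723 + 4·0.31261 + 7·0.26139 + 8·0.19545) / 3.0883 = 3.44 ε.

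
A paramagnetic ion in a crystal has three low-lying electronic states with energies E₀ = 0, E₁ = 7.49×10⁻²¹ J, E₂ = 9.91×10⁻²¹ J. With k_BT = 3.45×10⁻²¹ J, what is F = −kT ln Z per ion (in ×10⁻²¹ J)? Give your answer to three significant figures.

-0.543 ×10⁻²¹ J

Eᵢ/kT = 0, 2.1710, 2.8725.
Z = Σ e^(−Eᵢ/kT) = e^(−0) + e^(−2.1710) + e^(−2.8725) = 1.0000 + 0.11406 + 0.056557 = 1.1706.
F = −kT ln Z = −3.45 × ln(1.1706) = −3.45 × 0.15752 = -0.543 ×10⁻²¹ J.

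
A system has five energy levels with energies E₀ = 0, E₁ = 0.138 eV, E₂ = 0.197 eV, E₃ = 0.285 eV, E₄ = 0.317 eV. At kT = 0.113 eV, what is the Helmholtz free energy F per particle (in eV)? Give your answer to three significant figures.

-0.0539 eV

Eᵢ/kT = 0, 1.2212, 1.7434, 2.5221, 2.8053.
Z = Σ e^(−Eᵢ/kT) = e^(−0) + e^(−1.2212) + e^(−1.7434) + e^(−2.5221) + e^(−2.8053) = 1.0000 + 0.29488 + 0.17492 + 0.080291 + 0.060489 = 1.6106.
F = −kT ln Z = −0.113 × ln(1.6106) = −0.113 × 0.47661 = -0.0539 eV.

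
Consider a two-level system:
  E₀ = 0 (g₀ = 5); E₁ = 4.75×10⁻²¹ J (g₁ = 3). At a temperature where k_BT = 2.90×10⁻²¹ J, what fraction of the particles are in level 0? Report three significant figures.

0.896

Eᵢ/kT = 0, 1.6379.
Z = Σ gᵢe^(−Eᵢ/kT) = 5·e^(−0) + 3·e^(−1.6379) = 5.0000 + 0.58316 = 5.5832.
P₀ = g₀ e^(−E₀/kT) / Z = 5.0000/5.5832 = 0.896.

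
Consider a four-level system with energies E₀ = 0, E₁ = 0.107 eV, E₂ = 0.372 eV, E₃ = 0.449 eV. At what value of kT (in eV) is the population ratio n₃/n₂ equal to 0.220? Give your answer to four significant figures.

n₃/n₂ = exp[−(E₃−E₂)/kT] = 0.220.
⇒ (E₃−E₂)/kT = ln(1/0.220) = ln(4.54545) = 1.51413.
kT = 0.077 eV / 1.51413 = 0.05085 eV.

0.05085 eV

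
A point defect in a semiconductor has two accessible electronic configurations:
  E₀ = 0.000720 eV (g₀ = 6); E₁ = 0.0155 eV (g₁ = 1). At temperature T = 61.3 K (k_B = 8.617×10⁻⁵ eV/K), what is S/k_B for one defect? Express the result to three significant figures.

1.83

k_BT = 8.617×10⁻⁵ × 61.3 K = 0.0052822 eV.
Eᵢ/kT = 0.13631, 2.9344.
Z = Σ gᵢe^(−Eᵢ/kT) = 6·e^(−0.13631) + 1·e^(−2.9344) = 5.2354 + 0.053163 = 5.2886.
⟨E⟩ = Σ EᵢPᵢ = 0.00086857 eV.
S/k_B = ln Z + ⟨E⟩/kT = ln(5.2886) + 0.00086857/0.0052822 = 1.6656 + 0.16443 = 1.83.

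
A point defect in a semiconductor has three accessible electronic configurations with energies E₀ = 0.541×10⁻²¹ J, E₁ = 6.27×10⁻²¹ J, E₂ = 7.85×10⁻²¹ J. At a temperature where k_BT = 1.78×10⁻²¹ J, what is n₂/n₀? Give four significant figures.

n₂/n₀ = exp[−(E₂−E₀)/kT] = exp(−(7.309 ×10⁻²¹ J)/(1.78 ×10⁻²¹ J)) = exp(-4.10618) = 0.01647.

0.01647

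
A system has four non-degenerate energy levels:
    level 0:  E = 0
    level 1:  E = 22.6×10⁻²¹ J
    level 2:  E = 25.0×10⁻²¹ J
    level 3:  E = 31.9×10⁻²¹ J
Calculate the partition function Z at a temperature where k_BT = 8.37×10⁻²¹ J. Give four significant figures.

Eᵢ/kT = 0, 2.70012, 2.98686, 3.81123.
Z = Σ e^(−Eᵢ/kT) = e^(−0) + e^(−2.70012) + e^(−2.98686) + e^(−3.81123) = 1.00000 + 0.0671974 + 0.0504456 + 0.0221210 = 1.13976.

Z = 1.140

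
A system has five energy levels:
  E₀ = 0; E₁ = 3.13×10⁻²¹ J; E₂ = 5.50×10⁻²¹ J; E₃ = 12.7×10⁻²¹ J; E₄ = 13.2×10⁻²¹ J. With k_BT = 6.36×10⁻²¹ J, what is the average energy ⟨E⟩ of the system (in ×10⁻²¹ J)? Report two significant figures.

Eᵢ/kT = 0, 0.4921, 0.8648, 1.997, 2.075.
Z = Σ e^(−Eᵢ/kT) = e^(−0) + e^(−0.4921) + e^(−0.8648) + e^(−1.997) + e^(−2.075) = 1.000 + 0.6113 + 0.4211 + 0.1357 + 0.1256 = 2.294.
⟨E⟩ = Σ Eᵢ e^(−Eᵢ/kT) / Z = (0·1.000 + 3.13·0.6113 + 5.50·0.4211 + 12.7·0.1357 + 13.2·0.1256) / 2.294 = 3.3 ×10⁻²¹ J.

3.3 ×10⁻²¹ J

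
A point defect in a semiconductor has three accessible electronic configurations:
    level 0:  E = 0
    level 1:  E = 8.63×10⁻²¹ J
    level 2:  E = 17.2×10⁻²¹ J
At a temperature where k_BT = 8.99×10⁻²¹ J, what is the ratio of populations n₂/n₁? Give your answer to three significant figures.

n₂/n₁ = exp[−(E₂−E₁)/kT] = exp(−(8.57 ×10⁻²¹ J)/(8.99 ×10⁻²¹ J)) = exp(-0.95328) = 0.385.

0.385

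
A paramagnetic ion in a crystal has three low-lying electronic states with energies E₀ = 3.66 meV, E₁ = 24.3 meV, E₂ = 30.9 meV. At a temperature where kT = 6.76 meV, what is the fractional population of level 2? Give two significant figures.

Eᵢ/kT = 0.5414, 3.595, 4.571.
Z = Σ e^(−Eᵢ/kT) = e^(−0.5414) + e^(−3.595) + e^(−4.571) = 0.5819 + 0.02746 + 0.01035 = 0.6197.
P₂ = e^(−E₂/kT) / Z = 0.01035/0.6197 = 0.017.

0.017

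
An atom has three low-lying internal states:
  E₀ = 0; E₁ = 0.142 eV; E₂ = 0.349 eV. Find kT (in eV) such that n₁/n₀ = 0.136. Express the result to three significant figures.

0.0712 eV

n₁/n₀ = exp[−(E₁−E₀)/kT] = 0.136.
⇒ (E₁−E₀)/kT = ln(1/0.136) = ln(7.3529) = 1.9951.
kT = 0.142 eV / 1.9951 = 0.0712 eV.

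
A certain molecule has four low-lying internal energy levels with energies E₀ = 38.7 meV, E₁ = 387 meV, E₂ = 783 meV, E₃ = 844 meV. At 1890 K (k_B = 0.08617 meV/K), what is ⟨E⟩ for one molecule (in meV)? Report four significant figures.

86.69 meV

k_BT = 0.08617 × 1890 K = 162.861 meV.
Eᵢ/kT = 0.237626, 2.37626, 4.80778, 5.18233.
Z = Σ e^(−Eᵢ/kT) = e^(−0.237626) + e^(−2.37626) + e^(−4.80778) + e^(−5.18233) = 0.788498 + 0.0928974 + 0.00816597 + 0.00561491 = 0.895176.
⟨E⟩ = Σ Eᵢ e^(−Eᵢ/kT) / Z = (38.7·0.788498 + 387·0.0928974 + 783·0.00816597 + 844·0.00561491) / 0.895176 = 86.69 meV.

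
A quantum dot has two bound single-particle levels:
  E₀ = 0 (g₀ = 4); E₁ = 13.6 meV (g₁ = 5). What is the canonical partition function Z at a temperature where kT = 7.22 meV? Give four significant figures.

Z = 4.760

Eᵢ/kT = 0, 1.88366.
Z = Σ gᵢe^(−Eᵢ/kT) = 4·e^(−0) + 5·e^(−1.88366) = 4.00000 + 0.760163 = 4.76016.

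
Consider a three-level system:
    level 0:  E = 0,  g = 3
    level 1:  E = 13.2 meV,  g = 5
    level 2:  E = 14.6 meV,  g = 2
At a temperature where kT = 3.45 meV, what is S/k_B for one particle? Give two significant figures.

1.3

Eᵢ/kT = 0, 3.826, 4.232.
Z = Σ gᵢe^(−Eᵢ/kT) = 3·e^(−0) + 5·e^(−3.826) + 2·e^(−4.232) = 3.000 + 0.1090 + 0.02905 = 3.138.
⟨E⟩ = Σ EᵢPᵢ = 0.5937 meV.
S/k_B = ln Z + ⟨E⟩/kT = ln(3.138) + 0.5937/3.45 = 1.144 + 0.1721 = 1.3.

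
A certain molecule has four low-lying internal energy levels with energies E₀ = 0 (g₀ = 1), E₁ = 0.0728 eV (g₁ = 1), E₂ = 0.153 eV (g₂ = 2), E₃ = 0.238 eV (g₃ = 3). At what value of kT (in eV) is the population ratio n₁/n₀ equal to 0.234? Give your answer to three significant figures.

0.0501 eV

n₁/n₀ = (g₁/g₀) exp[−(E₁−E₀)/kT] = 0.234.
⇒ (E₁−E₀)/kT = ln((1/1)/0.234) = ln(4.2735) = 1.4524.
kT = 0.0728 eV / 1.4524 = 0.0501 eV.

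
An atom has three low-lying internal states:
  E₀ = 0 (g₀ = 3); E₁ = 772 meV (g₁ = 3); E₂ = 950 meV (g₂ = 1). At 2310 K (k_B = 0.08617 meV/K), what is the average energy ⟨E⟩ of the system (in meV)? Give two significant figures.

k_BT = 0.08617 × 2310 K = 199.1 meV.
Eᵢ/kT = 0, 3.877, 4.771.
Z = Σ gᵢe^(−Eᵢ/kT) = 3·e^(−0) + 3·e^(−3.877) + 1·e^(−4.771) = 3.000 + 0.06214 + 0.008472 = 3.071.
⟨E⟩ = Σ Eᵢ gᵢe^(−Eᵢ/kT) / Z = (0·3.000 + 772·0.06214 + 950·0.008472) / 3.071 = 18 meV.

18 meV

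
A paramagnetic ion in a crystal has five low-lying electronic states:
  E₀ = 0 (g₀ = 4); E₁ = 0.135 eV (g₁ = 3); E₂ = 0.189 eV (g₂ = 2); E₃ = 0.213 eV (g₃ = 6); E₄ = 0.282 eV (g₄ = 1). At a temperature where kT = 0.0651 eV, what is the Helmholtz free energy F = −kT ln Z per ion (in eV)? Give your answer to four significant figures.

-0.1011 eV

Eᵢ/kT = 0, 2.07373, 2.90323, 3.27189, 4.33180.
Z = Σ gᵢe^(−Eᵢ/kT) = 4·e^(−0) + 3·e^(−2.07373) + 2·e^(−2.90323) + 6·e^(−3.27189) + 1·e^(−4.33180) = 4.00000 + 0.377148 + 0.109692 + 0.227608 + 0.0131439 = 4.72759.
F = −kT ln Z = −0.0651 × ln(4.72759) = −0.0651 × 1.55342 = -0.1011 eV.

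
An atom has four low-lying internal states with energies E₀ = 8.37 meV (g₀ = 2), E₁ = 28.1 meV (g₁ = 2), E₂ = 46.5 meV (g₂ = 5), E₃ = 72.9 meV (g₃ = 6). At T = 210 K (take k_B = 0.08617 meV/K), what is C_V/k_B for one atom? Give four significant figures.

k_BT = 0.08617 × 210 K = 18.0957 meV.
Eᵢ/kT = 0.462541, 1.55286, 2.56967, 4.02858.
Z = Σ gᵢe^(−Eᵢ/kT) = 2·e^(−0.462541) + 2·e^(−1.55286) + 5·e^(−2.56967) + 6·e^(−4.02858) = 1.25936 + 0.423284 + 0.382804 + 0.106798 = 2.17225.
⟨E⟩ = 22.1066 meV, ⟨E²⟩ = 836.802 meV².
C_V/k_B = (⟨E²⟩ − ⟨E⟩²)/(kT)² = (836.802 − 488.702)/327.454 = 1.063.

1.063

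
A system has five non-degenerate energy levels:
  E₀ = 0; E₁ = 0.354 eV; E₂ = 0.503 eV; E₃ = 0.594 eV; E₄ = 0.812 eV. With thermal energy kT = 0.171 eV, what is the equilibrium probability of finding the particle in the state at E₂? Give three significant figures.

0.0433

Eᵢ/kT = 0, 2.0702, 2.9415, 3.4737, 4.7485.
Z = Σ e^(−Eᵢ/kT) = e^(−0) + e^(−2.0702) + e^(−2.9415) + e^(−3.4737) + e^(−4.7485) = 1.0000 + 0.12616 + 0.052786 + 0.031002 + 0.0086647 = 1.2186.
P₂ = e^(−E₂/kT) / Z = 0.052786/1.2186 = 0.0433.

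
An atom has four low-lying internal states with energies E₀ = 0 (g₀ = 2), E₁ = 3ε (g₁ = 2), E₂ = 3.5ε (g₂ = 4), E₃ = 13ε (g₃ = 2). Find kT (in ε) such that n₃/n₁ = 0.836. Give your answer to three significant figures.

n₃/n₁ = (g₃/g₁) exp[−(E₃−E₁)/kT] = 0.836.
⇒ (E₃−E₁)/kT = ln((2/2)/0.836) = ln(1.1962) = 0.17915.
kT = 10ε / 0.17915 = 55.8 ε.

55.8 ε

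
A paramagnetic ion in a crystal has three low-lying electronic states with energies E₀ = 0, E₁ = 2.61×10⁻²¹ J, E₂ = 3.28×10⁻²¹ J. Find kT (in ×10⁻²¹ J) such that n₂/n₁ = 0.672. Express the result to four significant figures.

1.686 ×10⁻²¹ J

n₂/n₁ = exp[−(E₂−E₁)/kT] = 0.672.
⇒ (E₂−E₁)/kT = ln(1/0.672) = ln(1.48810) = 0.397500.
kT = 0.67 ×10⁻²¹ J / 0.397500 = 1.686 ×10⁻²¹ J.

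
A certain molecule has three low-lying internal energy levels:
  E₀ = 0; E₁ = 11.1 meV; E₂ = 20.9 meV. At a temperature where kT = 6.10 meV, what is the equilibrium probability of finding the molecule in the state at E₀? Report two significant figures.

Eᵢ/kT = 0, 1.820, 3.426.
Z = Σ e^(−Eᵢ/kT) = e^(−0) + e^(−1.820) + e^(−3.426) = 1.000 + 0.1620 + 0.03252 = 1.195.
P₀ = e^(−E₀/kT) / Z = 1.000/1.195 = 0.84.

0.84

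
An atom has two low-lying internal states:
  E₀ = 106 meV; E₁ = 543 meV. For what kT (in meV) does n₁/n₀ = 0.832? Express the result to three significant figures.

n₁/n₀ = exp[−(E₁−E₀)/kT] = 0.832.
⇒ (E₁−E₀)/kT = ln(1/0.832) = ln(1.2019) = 0.18390.
kT = 437 meV / 0.18390 = 2380 meV.

2380 meV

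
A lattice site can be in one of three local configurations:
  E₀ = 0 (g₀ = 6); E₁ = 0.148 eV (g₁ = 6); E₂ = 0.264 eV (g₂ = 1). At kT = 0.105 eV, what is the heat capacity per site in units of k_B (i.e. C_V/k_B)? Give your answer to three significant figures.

Eᵢ/kT = 0, 1.4095, 2.5143.
Z = Σ gᵢe^(−Eᵢ/kT) = 6·e^(−0) + 6·e^(−1.4095) + 1·e^(−2.5143) = 6.0000 + 1.4656 + 0.080920 = 7.5465.
⟨E⟩ = 0.031574 eV, ⟨E²⟩ = 0.0050013 eV².
C_V/k_B = (⟨E²⟩ − ⟨E⟩²)/(kT)² = (0.0050013 − 0.00099692)/0.011025 = 0.363.

0.363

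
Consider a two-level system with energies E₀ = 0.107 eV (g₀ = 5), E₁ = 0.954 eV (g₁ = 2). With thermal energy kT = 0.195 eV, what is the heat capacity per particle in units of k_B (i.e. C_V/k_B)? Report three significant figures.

Eᵢ/kT = 0.54872, 4.8923.
Z = Σ gᵢe^(−Eᵢ/kT) = 5·e^(−0.54872) + 2·e^(−4.8923) = 2.8884 + 0.015008 = 2.9034.
⟨E⟩ = 0.11138 eV, ⟨E²⟩ = 0.016094 eV².
C_V/k_B = (⟨E²⟩ − ⟨E⟩²)/(kT)² = (0.016094 − 0.012406)/0.038025 = 0.0970.

0.0970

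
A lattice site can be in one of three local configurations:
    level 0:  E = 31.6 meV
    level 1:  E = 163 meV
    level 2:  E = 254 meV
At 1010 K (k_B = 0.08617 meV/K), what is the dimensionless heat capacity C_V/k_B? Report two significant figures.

0.61

k_BT = 0.08617 × 1010 K = 87.03 meV.
Eᵢ/kT = 0.3631, 1.873, 2.919.
Z = Σ e^(−Eᵢ/kT) = e^(−0.3631) + e^(−1.873) + e^(−2.919) = 0.6955 + 0.1537 + 0.05399 = 0.9032.
⟨E⟩ = 67.25 meV, ⟨E²⟩ = 9147 meV².
C_V/k_B = (⟨E²⟩ − ⟨E⟩²)/(kT)² = (9147 − 4523)/7574 = 0.61.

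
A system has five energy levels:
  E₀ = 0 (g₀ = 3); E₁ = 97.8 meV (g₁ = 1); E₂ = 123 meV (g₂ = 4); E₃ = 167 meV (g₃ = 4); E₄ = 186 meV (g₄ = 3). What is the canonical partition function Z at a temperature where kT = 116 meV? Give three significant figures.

Eᵢ/kT = 0, 0.84310, 1.0603, 1.4397, 1.6034.
Z = Σ gᵢe^(−Eᵢ/kT) = 3·e^(−0) + 1·e^(−0.84310) + 4·e^(−1.0603) + 4·e^(−1.4397) + 3·e^(−1.6034) = 3.0000 + 0.43037 + 1.3854 + 0.94800 + 0.60363 = 6.3674.

Z = 6.37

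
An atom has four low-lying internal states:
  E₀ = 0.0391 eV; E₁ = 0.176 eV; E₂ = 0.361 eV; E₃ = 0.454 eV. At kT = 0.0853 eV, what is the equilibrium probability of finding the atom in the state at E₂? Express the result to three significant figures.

Eᵢ/kT = 0.45838, 2.0633, 4.2321, 5.3224.
Z = Σ e^(−Eᵢ/kT) = e^(−0.45838) + e^(−2.0633) + e^(−4.2321) + e^(−5.3224) = 0.63231 + 0.12703 + 0.014522 + 0.0048810 = 0.77874.
P₂ = e^(−E₂/kT) / Z = 0.014522/0.77874 = 0.0186.

0.0186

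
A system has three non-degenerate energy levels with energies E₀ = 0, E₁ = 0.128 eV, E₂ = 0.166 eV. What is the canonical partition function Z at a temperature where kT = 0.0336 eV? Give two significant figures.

Eᵢ/kT = 0, 3.810, 4.940.
Z = Σ e^(−Eᵢ/kT) = e^(−0) + e^(−3.810) + e^(−4.940) = 1.000 + 0.02215 + 0.007155 = 1.029.

Z = 1.0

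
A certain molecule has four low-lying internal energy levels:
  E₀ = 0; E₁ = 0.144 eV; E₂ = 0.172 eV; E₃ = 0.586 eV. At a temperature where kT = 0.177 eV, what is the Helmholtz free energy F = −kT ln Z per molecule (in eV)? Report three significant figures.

-0.110 eV

Eᵢ/kT = 0, 0.81356, 0.97175, 3.3107.
Z = Σ e^(−Eᵢ/kT) = e^(−0) + e^(−0.81356) + e^(−0.97175) + e^(−3.3107) = 1.0000 + 0.44328 + 0.37842 + 0.036491 = 1.8582.
F = −kT ln Z = −0.177 × ln(1.8582) = −0.177 × 0.61961 = -0.110 eV.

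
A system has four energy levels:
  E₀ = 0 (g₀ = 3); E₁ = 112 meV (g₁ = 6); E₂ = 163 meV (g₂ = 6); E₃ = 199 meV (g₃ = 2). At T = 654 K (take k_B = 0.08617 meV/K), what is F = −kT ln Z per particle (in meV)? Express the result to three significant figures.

k_BT = 0.08617 × 654 K = 56.355 meV.
Eᵢ/kT = 0, 1.9874, 2.8924, 3.5312.
Z = Σ gᵢe^(−Eᵢ/kT) = 3·e^(−0) + 6·e^(−1.9874) + 6·e^(−2.8924) + 2·e^(−3.5312) = 3.0000 + 0.82231 + 0.33266 + 0.058540 = 4.2135.
F = −kT ln Z = −56.355 × ln(4.2135) = −56.355 × 1.4383 = -81.1 meV.

-81.1 meV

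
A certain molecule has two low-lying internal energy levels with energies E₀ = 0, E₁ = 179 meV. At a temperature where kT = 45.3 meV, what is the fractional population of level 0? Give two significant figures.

Eᵢ/kT = 0, 3.951.
Z = Σ e^(−Eᵢ/kT) = e^(−0) + e^(−3.951) = 1.000 + 0.01924 = 1.019.
P₀ = e^(−E₀/kT) / Z = 1.000/1.019 = 0.98.

0.98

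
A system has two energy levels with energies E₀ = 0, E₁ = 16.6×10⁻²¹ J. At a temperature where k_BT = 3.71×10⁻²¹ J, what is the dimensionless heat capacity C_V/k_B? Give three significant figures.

Eᵢ/kT = 0, 4.4744.
Z = Σ e^(−Eᵢ/kT) = e^(−0) + e^(−4.4744) = 1.0000 + 0.011397 = 1.0114.
⟨E⟩ = 0.18706, ⟨E²⟩ = 3.1052.
C_V/k_B = (⟨E²⟩ − ⟨E⟩²)/(kT)² = (3.1052 − 0.034991)/13.764 = 0.223.

0.223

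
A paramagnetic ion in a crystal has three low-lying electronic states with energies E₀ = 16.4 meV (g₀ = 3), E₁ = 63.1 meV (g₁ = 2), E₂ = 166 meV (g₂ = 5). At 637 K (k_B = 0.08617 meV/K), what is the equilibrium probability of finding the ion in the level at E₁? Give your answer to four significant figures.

k_BT = 0.08617 × 637 K = 54.8903 meV.
Eᵢ/kT = 0.298778, 1.14957, 3.02421.
Z = Σ gᵢe^(−Eᵢ/kT) = 3·e^(−0.298778) + 2·e^(−1.14957) + 5·e^(−3.02421) = 2.22517 + 0.633546 + 0.242981 = 3.10170.
P₁ = g₁ e^(−E₁/kT) / Z = 0.633546/3.10170 = 0.2043.

0.2043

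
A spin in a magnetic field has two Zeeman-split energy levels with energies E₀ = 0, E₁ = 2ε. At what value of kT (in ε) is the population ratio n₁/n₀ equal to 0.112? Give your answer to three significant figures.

0.914 ε

n₁/n₀ = exp[−(E₁−E₀)/kT] = 0.112.
⇒ (E₁−E₀)/kT = ln(1/0.112) = ln(8.9286) = 2.1893.
kT = 2ε / 2.1893 = 0.914 ε.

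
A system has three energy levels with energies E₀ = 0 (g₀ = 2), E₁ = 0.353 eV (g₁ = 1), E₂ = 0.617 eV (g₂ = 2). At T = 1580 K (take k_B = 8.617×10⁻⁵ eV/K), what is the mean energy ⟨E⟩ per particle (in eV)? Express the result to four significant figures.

k_BT = 8.617×10⁻⁵ × 1580 K = 0.136149 eV.
Eᵢ/kT = 0, 2.59275, 4.53180.
Z = Σ gᵢe^(−Eᵢ/kT) = 2·e^(−0) + 1·e^(−2.59275) + 2·e^(−4.53180) = 2.00000 + 0.0748140 + 0.0215226 = 2.09634.
⟨E⟩ = Σ Eᵢ gᵢe^(−Eᵢ/kT) / Z = (0·2.00000 + 0.353·0.0748140 + 0.617·0.0215226) / 2.09634 = 0.01893 eV.

0.01893 eV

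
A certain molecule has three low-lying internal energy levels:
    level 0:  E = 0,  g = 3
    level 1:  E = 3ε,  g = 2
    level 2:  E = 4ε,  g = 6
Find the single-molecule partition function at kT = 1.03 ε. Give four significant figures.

Z = 3.232

Eᵢ/kT = 0, 2.91262, 3.88350.
Z = Σ gᵢe^(−Eᵢ/kT) = 3·e^(−0) + 2·e^(−2.91262) + 6·e^(−3.88350) = 3.00000 + 0.108666 + 0.123472 = 3.23214.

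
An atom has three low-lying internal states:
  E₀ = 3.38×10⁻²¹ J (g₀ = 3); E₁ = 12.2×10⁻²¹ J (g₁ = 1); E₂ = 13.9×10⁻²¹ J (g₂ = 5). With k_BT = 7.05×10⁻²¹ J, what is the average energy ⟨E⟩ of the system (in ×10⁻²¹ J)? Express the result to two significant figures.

6.6 ×10⁻²¹ J

Eᵢ/kT = 0.4794, 1.730, 1.972.
Z = Σ gᵢe^(−Eᵢ/kT) = 3·e^(−0.4794) + 1·e^(−1.730) + 5·e^(−1.972) = 1.857 + 0.1773 + 0.6959 = 2.730.
⟨E⟩ = Σ Eᵢ gᵢe^(−Eᵢ/kT) / Z = (3.38·1.857 + 12.2·0.1773 + 13.9·0.6959) / 2.730 = 6.6 ×10⁻²¹ J.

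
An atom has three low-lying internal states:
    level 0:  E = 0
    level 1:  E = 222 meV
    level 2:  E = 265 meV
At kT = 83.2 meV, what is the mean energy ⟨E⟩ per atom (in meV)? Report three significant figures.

Eᵢ/kT = 0, 2.6683, 3.1851.
Z = Σ e^(−Eᵢ/kT) = e^(−0) + e^(−2.6683) + e^(−3.1851) = 1.0000 + 0.069370 + 0.041374 = 1.1107.
⟨E⟩ = Σ Eᵢ e^(−Eᵢ/kT) / Z = (0·1.0000 + 222·0.069370 + 265·0.041374) / 1.1107 = 23.7 meV.

23.7 meV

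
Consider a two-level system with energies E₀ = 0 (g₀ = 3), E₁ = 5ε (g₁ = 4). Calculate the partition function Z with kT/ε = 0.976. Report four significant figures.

Eᵢ/kT = 0, 5.12295.
Z = Σ gᵢe^(−Eᵢ/kT) = 3·e^(−0) + 4·e^(−5.12295) = 3.00000 + 0.0238337 = 3.02383.

Z = 3.024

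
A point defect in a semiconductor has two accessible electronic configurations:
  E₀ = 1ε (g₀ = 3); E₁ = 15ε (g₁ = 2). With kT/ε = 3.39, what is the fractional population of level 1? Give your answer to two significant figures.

0.011

Eᵢ/kT = 0.2950, 4.425.
Z = Σ gᵢe^(−Eᵢ/kT) = 3·e^(−0.2950) + 2·e^(−4.425) = 2.234 + 0.02395 = 2.258.
P₁ = g₁ e^(−E₁/kT) / Z = 0.02395/2.258 = 0.011.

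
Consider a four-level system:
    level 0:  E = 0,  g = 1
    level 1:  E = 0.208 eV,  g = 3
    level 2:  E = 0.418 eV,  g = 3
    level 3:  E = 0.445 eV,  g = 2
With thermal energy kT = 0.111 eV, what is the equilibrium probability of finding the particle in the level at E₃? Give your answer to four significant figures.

Eᵢ/kT = 0, 1.87387, 3.76577, 4.00901.
Z = Σ gᵢe^(−Eᵢ/kT) = 1·e^(−0) + 3·e^(−1.87387) + 3·e^(−3.76577) + 2·e^(−4.00901) = 1.00000 + 0.460585 + 0.0694493 + 0.0363027 = 1.56634.
P₃ = g₃ e^(−E₃/kT) / Z = 0.0363027/1.56634 = 0.02318.

0.02318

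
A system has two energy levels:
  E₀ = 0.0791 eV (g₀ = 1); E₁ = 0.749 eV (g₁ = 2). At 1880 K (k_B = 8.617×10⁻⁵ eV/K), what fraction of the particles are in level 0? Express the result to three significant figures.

k_BT = 8.617×10⁻⁵ × 1880 K = 0.16200 eV.
Eᵢ/kT = 0.48827, 4.6235.
Z = Σ gᵢe^(−Eᵢ/kT) = 1·e^(−0.48827) + 2·e^(−4.6235) = 0.61369 + 0.019637 = 0.63333.
P₀ = g₀ e^(−E₀/kT) / Z = 0.61369/0.63333 = 0.969.

0.969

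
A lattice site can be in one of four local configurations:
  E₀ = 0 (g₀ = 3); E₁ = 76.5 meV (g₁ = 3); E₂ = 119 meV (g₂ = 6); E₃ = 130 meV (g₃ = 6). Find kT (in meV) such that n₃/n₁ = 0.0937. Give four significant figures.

n₃/n₁ = (g₃/g₁) exp[−(E₃−E₁)/kT] = 0.0937.
⇒ (E₃−E₁)/kT = ln((6/3)/0.0937) = ln(21.3447) = 3.06080.
kT = 53.5 meV / 3.06080 = 17.48 meV.

17.48 meV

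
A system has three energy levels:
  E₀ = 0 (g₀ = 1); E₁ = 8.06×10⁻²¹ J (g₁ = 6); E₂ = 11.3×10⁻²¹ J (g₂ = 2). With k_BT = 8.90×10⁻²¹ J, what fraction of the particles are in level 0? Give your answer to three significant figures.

0.251

Eᵢ/kT = 0, 0.90562, 1.2697.
Z = Σ gᵢe^(−Eᵢ/kT) = 1·e^(−0) + 6·e^(−0.90562) + 2·e^(−1.2697) = 1.0000 + 2.4257 + 0.56183 = 3.9875.
P₀ = g₀ e^(−E₀/kT) / Z = 1.0000/3.9875 = 0.251.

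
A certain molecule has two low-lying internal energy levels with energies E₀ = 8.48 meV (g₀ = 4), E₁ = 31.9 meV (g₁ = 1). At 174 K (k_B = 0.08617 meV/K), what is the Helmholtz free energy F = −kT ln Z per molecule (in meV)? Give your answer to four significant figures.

-13.07 meV

k_BT = 0.08617 × 174 K = 14.9936 meV.
Eᵢ/kT = 0.565575, 2.12757.
Z = Σ gᵢe^(−Eᵢ/kT) = 4·e^(−0.565575) + 1·e^(−2.12757) = 2.27213 + 0.119126 = 2.39126.
F = −kT ln Z = −14.9936 × ln(2.39126) = −14.9936 × 0.871820 = -13.07 meV.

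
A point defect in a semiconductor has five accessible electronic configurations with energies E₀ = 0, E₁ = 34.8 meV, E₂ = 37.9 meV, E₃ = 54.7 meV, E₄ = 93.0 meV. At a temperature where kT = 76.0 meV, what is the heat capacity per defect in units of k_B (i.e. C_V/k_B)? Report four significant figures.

Eᵢ/kT = 0, 0.457895, 0.498684, 0.719737, 1.22368.
Z = Σ e^(−Eᵢ/kT) = e^(−0) + e^(−0.457895) + e^(−0.498684) + e^(−0.719737) + e^(−1.22368) = 1.00000 + 0.632614 + 0.607329 + 0.486880 + 0.294146 = 3.02097.
⟨E⟩ = 32.7778 meV, ⟨E²⟩ = 1866.74 meV².
C_V/k_B = (⟨E²⟩ − ⟨E⟩²)/(kT)² = (1866.74 − 1074.38)/5776.00 = 0.1372.

0.1372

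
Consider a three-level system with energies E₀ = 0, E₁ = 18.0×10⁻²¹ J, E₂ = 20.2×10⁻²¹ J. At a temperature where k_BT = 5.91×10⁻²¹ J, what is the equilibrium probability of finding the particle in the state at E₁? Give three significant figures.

0.0440

Eᵢ/kT = 0, 3.0457, 3.4179.
Z = Σ e^(−Eᵢ/kT) = e^(−0) + e^(−3.0457) + e^(−3.4179) = 1.0000 + 0.047563 + 0.032781 = 1.0803.
P₁ = e^(−E₁/kT) / Z = 0.047563/1.0803 = 0.0440.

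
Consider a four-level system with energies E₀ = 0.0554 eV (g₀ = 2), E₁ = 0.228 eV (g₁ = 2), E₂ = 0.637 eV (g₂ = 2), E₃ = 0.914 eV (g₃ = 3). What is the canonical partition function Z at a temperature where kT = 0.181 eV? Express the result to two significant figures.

Z = 2.1

Eᵢ/kT = 0.3061, 1.260, 3.519, 5.050.
Z = Σ gᵢe^(−Eᵢ/kT) = 2·e^(−0.3061) + 2·e^(−1.260) + 2·e^(−3.519) + 3·e^(−5.050) = 1.473 + 0.5673 + 0.05926 + 0.01923 = 2.119.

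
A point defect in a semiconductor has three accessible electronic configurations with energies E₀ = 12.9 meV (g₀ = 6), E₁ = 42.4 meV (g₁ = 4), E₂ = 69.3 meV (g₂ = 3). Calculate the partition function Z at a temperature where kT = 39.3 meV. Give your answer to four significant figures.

Eᵢ/kT = 0.328244, 1.07888, 1.76336.
Z = Σ gᵢe^(−Eᵢ/kT) = 6·e^(−0.328244) + 4·e^(−1.07888) + 3·e^(−1.76336) = 4.32112 + 1.35990 + 0.514403 = 6.19542.

Z = 6.195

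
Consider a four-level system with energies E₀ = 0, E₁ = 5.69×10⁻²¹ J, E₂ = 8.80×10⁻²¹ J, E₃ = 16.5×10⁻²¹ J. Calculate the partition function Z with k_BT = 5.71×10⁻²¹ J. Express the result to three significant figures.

Eᵢ/kT = 0, 0.99650, 1.5412, 2.8897.
Z = Σ e^(−Eᵢ/kT) = e^(−0) + e^(−0.99650) + e^(−1.5412) + e^(−2.8897) = 1.0000 + 0.36917 + 0.21412 + 0.055593 = 1.6389.

Z = 1.64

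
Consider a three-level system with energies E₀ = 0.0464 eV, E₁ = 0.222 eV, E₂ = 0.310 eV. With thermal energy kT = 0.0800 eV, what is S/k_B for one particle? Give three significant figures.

Eᵢ/kT = 0.58000, 2.7750, 3.8750.
Z = Σ e^(−Eᵢ/kT) = e^(−0.58000) + e^(−2.7750) + e^(−3.8750) = 0.55990 + 0.062349 + 0.020754 = 0.64300.
⟨E⟩ = Σ EᵢPᵢ = 0.071936 eV.
S/k_B = ln Z + ⟨E⟩/kT = ln(0.64300) + 0.071936/0.0800 = -0.44161 + 0.89920 = 0.458.

0.458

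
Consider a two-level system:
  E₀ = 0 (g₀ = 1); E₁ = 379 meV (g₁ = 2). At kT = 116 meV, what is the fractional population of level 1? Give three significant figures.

0.0708

Eᵢ/kT = 0, 3.2672.
Z = Σ gᵢe^(−Eᵢ/kT) = 1·e^(−0) + 2·e^(−3.2672) = 1.0000 + 0.076226 = 1.0762.
P₁ = g₁ e^(−E₁/kT) / Z = 0.076226/1.0762 = 0.0708.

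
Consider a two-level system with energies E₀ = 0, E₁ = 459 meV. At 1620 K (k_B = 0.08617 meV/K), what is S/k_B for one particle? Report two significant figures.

k_BT = 0.08617 × 1620 K = 139.6 meV.
Eᵢ/kT = 0, 3.288.
Z = Σ e^(−Eᵢ/kT) = e^(−0) + e^(−3.288) = 1.000 + 0.03733 = 1.037.
⟨E⟩ = Σ EᵢPᵢ = 16.52 meV.
S/k_B = ln Z + ⟨E⟩/kT = ln(1.037) + 16.52/139.6 = 0.03633 + 0.1183 = 0.15.

0.15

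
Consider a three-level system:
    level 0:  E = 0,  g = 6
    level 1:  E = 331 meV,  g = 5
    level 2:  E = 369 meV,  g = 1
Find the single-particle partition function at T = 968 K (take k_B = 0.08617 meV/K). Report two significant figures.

k_BT = 0.08617 × 968 K = 83.41 meV.
Eᵢ/kT = 0, 3.968, 4.424.
Z = Σ gᵢe^(−Eᵢ/kT) = 6·e^(−0) + 5·e^(−3.968) + 1·e^(−4.424) = 6.000 + 0.09456 + 0.01199 = 6.107.

Z = 6.1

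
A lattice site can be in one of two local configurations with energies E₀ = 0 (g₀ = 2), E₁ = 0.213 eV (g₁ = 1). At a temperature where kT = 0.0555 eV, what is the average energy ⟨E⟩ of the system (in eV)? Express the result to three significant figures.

Eᵢ/kT = 0, 3.8378.
Z = Σ gᵢe^(−Eᵢ/kT) = 2·e^(−0) + 1·e^(−3.8378) = 2.0000 + 0.021541 = 2.0215.
⟨E⟩ = Σ Eᵢ gᵢe^(−Eᵢ/kT) / Z = (0·2.0000 + 0.213·0.021541) / 2.0215 = 0.00227 eV.

0.00227 eV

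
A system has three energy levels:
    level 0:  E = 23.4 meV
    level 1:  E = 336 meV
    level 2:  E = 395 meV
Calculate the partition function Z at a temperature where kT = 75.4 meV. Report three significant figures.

Eᵢ/kT = 0.31034, 4.4562, 5.2387.
Z = Σ e^(−Eᵢ/kT) = e^(−0.31034) + e^(−4.4562) + e^(−5.2387) = 0.73320 + 0.011606 + 0.0053072 = 0.75011.

Z = 0.750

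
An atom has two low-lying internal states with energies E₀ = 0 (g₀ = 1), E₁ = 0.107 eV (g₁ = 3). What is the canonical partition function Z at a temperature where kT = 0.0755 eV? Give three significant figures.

Eᵢ/kT = 0, 1.4172.
Z = Σ gᵢe^(−Eᵢ/kT) = 1·e^(−0) + 3·e^(−1.4172) = 1.0000 + 0.72718 = 1.7272.

Z = 1.73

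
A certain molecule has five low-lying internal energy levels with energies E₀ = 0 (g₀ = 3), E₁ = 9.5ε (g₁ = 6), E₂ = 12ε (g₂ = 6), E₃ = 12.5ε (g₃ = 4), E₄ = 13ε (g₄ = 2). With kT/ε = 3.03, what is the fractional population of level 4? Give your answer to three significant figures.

0.00790

Eᵢ/kT = 0, 3.1353, 3.9604, 4.1254, 4.2904.
Z = Σ gᵢe^(−Eᵢ/kT) = 3·e^(−0) + 6·e^(−3.1353) + 6·e^(−3.9604) + 4·e^(−4.1254) + 2·e^(−4.2904) = 3.0000 + 0.26092 + 0.11433 + 0.064628 + 0.027399 = 3.4673.
P₄ = g₄ e^(−E₄/kT) / Z = 0.027399/3.4673 = 0.00790.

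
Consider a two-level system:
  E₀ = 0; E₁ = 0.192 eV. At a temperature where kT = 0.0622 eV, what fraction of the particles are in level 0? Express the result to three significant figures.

Eᵢ/kT = 0, 3.0868.
Z = Σ e^(−Eᵢ/kT) = e^(−0) + e^(−3.0868) = 1.0000 + 0.045648 = 1.0456.
P₀ = e^(−E₀/kT) / Z = 1.0000/1.0456 = 0.956.

0.956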